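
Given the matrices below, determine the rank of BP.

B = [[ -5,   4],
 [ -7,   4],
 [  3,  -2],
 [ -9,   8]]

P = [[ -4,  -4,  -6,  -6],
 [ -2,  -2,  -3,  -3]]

First compute BP:
[[ 12,  12,  18,  18],
 [ 20,  20,  30,  30],
 [ -8,  -8, -12, -12],
 [ 20,  20,  30,  30]]
Now row reduce the product.
R2 ← R2 − (5/3)·R1: [0, 0, 0, 0]
R3 ← R3 + (2/3)·R1: [0, 0, 0, 0]
R4 ← R4 − (5/3)·R1: [0, 0, 0, 0]
1 nonzero row, so rank(BP) = 1.

1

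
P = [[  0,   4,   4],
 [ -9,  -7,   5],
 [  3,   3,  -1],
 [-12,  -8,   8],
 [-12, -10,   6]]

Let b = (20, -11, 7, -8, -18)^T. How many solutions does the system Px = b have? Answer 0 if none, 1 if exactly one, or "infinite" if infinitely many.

Row reduce the augmented matrix [P | b].
Swap R1 ↔ R2
R3 ← R3 + (1/3)·R1: [0, 2/3, 2/3, 10/3]
R4 ← R4 − (4/3)·R1: [0, 4/3, 4/3, 20/3]
R5 ← R5 − (4/3)·R1: [0, -2/3, -2/3, -10/3]
R3 ← R3 − (1/6)·R2: [0, 0, 0, 0]
R4 ← R4 − (1/3)·R2: [0, 0, 0, 0]
R5 ← R5 + (1/6)·R2: [0, 0, 0, 0]
The echelon form has 2 nonzero rows, and every pivot lies in the first 3 columns, so rank(P) = rank([P|b]) = 2.
The system is consistent.
rank = 2 < 3 unknowns, so there are infinitely many solutions.

infinite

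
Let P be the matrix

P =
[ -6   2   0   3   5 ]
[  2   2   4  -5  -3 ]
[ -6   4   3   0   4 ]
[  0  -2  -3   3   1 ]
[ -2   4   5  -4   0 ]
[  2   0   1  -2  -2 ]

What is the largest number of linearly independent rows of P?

Row reduce to echelon form.
R2 ← R2 + (1/3)·R1: [0, 8/3, 4, -4, -4/3]
R3 ← R3 − R1: [0, 2, 3, -3, -1]
R5 ← R5 − (1/3)·R1: [0, 10/3, 5, -5, -5/3]
R6 ← R6 + (1/3)·R1: [0, 2/3, 1, -1, -1/3]
R3 ← R3 − (3/4)·R2: [0, 0, 0, 0, 0]
R4 ← R4 + (3/4)·R2: [0, 0, 0, 0, 0]
R5 ← R5 − (5/4)·R2: [0, 0, 0, 0, 0]
R6 ← R6 − (1/4)·R2: [0, 0, 0, 0, 0]
Echelon form has 2 nonzero rows, so rank(P) = 2.
The rank gives the maximum number of linearly independent rows: 2.

2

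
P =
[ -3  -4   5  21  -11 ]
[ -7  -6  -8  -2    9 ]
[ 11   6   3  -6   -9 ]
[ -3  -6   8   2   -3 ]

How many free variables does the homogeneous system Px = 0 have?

Row reduce to echelon form.
R2 ← R2 − (7/3)·R1: [0, 10/3, -59/3, -51, 104/3]
R3 ← R3 + (11/3)·R1: [0, -26/3, 64/3, 71, -148/3]
R4 ← R4 − R1: [0, -2, 3, -19, 8]
R3 ← R3 + (13/5)·R2: [0, 0, -149/5, -308/5, 204/5]
R4 ← R4 + (3/5)·R2: [0, 0, -44/5, -248/5, 144/5]
R4 ← R4 − (44/149)·R3: [0, 0, 0, -4680/149, 2496/149]
4 nonzero rows, so rank(P) = 4.
P has 5 columns; by rank–nullity, nullity = 5 − 4 = 1.

1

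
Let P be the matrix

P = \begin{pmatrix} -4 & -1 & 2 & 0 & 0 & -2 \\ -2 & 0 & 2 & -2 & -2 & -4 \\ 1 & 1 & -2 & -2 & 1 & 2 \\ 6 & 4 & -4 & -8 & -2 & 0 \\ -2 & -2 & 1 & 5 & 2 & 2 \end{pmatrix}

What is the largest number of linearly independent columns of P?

Row reduce to echelon form.
R2 ← R2 − (1/2)·R1: [0, 1/2, 1, -2, -2, -3]
R3 ← R3 + (1/4)·R1: [0, 3/4, -3/2, -2, 1, 3/2]
R4 ← R4 + (3/2)·R1: [0, 5/2, -1, -8, -2, -3]
R5 ← R5 − (1/2)·R1: [0, -3/2, 0, 5, 2, 3]
R3 ← R3 − (3/2)·R2: [0, 0, -3, 1, 4, 6]
R4 ← R4 − (5)·R2: [0, 0, -6, 2, 8, 12]
R5 ← R5 + (3)·R2: [0, 0, 3, -1, -4, -6]
R4 ← R4 − (2)·R3: [0, 0, 0, 0, 0, 0]
R5 ← R5 + R3: [0, 0, 0, 0, 0, 0]
Echelon form has 3 nonzero rows, so rank(P) = 3.
The rank gives the maximum number of linearly independent columns: 3.

3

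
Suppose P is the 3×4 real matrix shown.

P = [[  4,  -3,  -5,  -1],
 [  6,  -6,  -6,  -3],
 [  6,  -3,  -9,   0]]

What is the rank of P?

2

Row reduce to echelon form.
R2 ← R2 − (3/2)·R1: [0, -3/2, 3/2, -3/2]
R3 ← R3 − (3/2)·R1: [0, 3/2, -3/2, 3/2]
R3 ← R3 + R2: [0, 0, 0, 0]
Echelon form has 2 nonzero rows, so rank(P) = 2.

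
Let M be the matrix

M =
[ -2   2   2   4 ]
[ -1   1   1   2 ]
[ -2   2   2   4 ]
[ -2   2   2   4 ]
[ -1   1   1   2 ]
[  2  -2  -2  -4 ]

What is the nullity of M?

3

Row reduce to echelon form.
R2 ← R2 − (1/2)·R1: [0, 0, 0, 0]
R3 ← R3 − R1: [0, 0, 0, 0]
R4 ← R4 − R1: [0, 0, 0, 0]
R5 ← R5 − (1/2)·R1: [0, 0, 0, 0]
R6 ← R6 + R1: [0, 0, 0, 0]
1 nonzero row, so rank(M) = 1.
M has 4 columns; by rank–nullity, nullity = 4 − 1 = 3.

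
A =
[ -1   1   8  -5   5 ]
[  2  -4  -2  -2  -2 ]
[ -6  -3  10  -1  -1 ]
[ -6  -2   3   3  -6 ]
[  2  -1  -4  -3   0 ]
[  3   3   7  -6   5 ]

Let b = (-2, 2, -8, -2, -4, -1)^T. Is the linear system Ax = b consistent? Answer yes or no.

no

Row reduce the augmented matrix [A | b].
R2 ← R2 + (2)·R1: [0, -2, 14, -12, 8, -2]
R3 ← R3 − (6)·R1: [0, -9, -38, 29, -31, 4]
R4 ← R4 − (6)·R1: [0, -8, -45, 33, -36, 10]
R5 ← R5 + (2)·R1: [0, 1, 12, -13, 10, -8]
R6 ← R6 + (3)·R1: [0, 6, 31, -21, 20, -7]
R3 ← R3 − (9/2)·R2: [0, 0, -101, 83, -67, 13]
R4 ← R4 − (4)·R2: [0, 0, -101, 81, -68, 18]
R5 ← R5 + (1/2)·R2: [0, 0, 19, -19, 14, -9]
R6 ← R6 + (3)·R2: [0, 0, 73, -57, 44, -13]
R4 ← R4 − R3: [0, 0, 0, -2, -1, 5]
R5 ← R5 + (19/101)·R3: [0, 0, 0, -342/101, 141/101, -662/101]
R6 ← R6 + (73/101)·R3: [0, 0, 0, 302/101, -447/101, -364/101]
R5 ← R5 − (171/101)·R4: [0, 0, 0, 0, 312/101, -1517/101]
R6 ← R6 + (151/101)·R4: [0, 0, 0, 0, -598/101, 391/101]
R6 ← R6 + (23/12)·R5: [0, 0, 0, 0, 0, -299/12]
The echelon form has 6 nonzero rows; the last pivot sits in the augmented column, so rank(A) = 5 but rank([A|b]) = 6.
Since the ranks differ, the system is inconsistent.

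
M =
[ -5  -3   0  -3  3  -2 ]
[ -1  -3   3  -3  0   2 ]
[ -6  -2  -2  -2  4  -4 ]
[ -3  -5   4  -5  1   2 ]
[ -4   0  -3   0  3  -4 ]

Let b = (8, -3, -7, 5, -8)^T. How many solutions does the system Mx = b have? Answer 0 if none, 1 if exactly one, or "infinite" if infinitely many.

Row reduce the augmented matrix [M | b].
R2 ← R2 − (1/5)·R1: [0, -12/5, 3, -12/5, -3/5, 12/5, -23/5]
R3 ← R3 − (6/5)·R1: [0, 8/5, -2, 8/5, 2/5, -8/5, -83/5]
R4 ← R4 − (3/5)·R1: [0, -16/5, 4, -16/5, -4/5, 16/5, 1/5]
R5 ← R5 − (4/5)·R1: [0, 12/5, -3, 12/5, 3/5, -12/5, -72/5]
R3 ← R3 + (2/3)·R2: [0, 0, 0, 0, 0, 0, -59/3]
R4 ← R4 − (4/3)·R2: [0, 0, 0, 0, 0, 0, 19/3]
R5 ← R5 + R2: [0, 0, 0, 0, 0, 0, -19]
R4 ← R4 + (19/59)·R3: [0, 0, 0, 0, 0, 0, 0]
R5 ← R5 − (57/59)·R3: [0, 0, 0, 0, 0, 0, 0]
The echelon form has 3 nonzero rows; the last pivot sits in the augmented column, so rank(M) = 2 but rank([M|b]) = 3.
Since the ranks differ, the system is inconsistent.
It has no solutions.

0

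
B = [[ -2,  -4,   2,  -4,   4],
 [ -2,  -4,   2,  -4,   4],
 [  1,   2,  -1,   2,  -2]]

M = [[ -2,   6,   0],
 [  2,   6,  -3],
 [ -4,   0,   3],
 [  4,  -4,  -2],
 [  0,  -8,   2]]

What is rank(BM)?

First compute BM:
[[-28, -52,  34],
 [-28, -52,  34],
 [ 14,  26, -17]]
Now row reduce the product.
R2 ← R2 − R1: [0, 0, 0]
R3 ← R3 + (1/2)·R1: [0, 0, 0]
1 nonzero row, so rank(BM) = 1.

1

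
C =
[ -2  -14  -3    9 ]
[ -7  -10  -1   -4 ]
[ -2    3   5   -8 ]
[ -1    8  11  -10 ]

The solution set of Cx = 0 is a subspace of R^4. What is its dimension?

Row reduce to echelon form.
R2 ← R2 − (7/2)·R1: [0, 39, 19/2, -71/2]
R3 ← R3 − R1: [0, 17, 8, -17]
R4 ← R4 − (1/2)·R1: [0, 15, 25/2, -29/2]
R3 ← R3 − (17/39)·R2: [0, 0, 301/78, -119/78]
R4 ← R4 − (5/13)·R2: [0, 0, 115/13, -11/13]
R4 ← R4 − (690/301)·R3: [0, 0, 0, 114/43]
4 nonzero rows, so rank(C) = 4.
C has 4 columns; by rank–nullity, nullity = 4 − 4 = 0.

0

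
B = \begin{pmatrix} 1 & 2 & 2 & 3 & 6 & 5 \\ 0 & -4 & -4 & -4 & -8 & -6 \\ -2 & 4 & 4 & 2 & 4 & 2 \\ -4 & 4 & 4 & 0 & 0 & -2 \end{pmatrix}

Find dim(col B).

2

Row reduce to echelon form.
R3 ← R3 + (2)·R1: [0, 8, 8, 8, 16, 12]
R4 ← R4 + (4)·R1: [0, 12, 12, 12, 24, 18]
R3 ← R3 + (2)·R2: [0, 0, 0, 0, 0, 0]
R4 ← R4 + (3)·R2: [0, 0, 0, 0, 0, 0]
Echelon form has 2 nonzero rows, so rank(B) = 2.
The column space has dimension equal to the rank: 2.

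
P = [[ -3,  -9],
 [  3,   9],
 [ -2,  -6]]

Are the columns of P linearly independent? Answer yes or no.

no

Row reduce P to echelon form.
R2 ← R2 + R1: [0, 0]
R3 ← R3 − (2/3)·R1: [0, 0]
1 pivot among 2 columns.
Only 1 < 2 pivot columns, so the columns are linearly dependent.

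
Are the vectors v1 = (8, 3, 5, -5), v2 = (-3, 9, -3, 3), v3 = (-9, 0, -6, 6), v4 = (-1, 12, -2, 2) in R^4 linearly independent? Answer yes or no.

no

Form the matrix with these vectors as rows and row reduce.
R2 ← R2 + (3/8)·R1: [0, 81/8, -9/8, 9/8]
R3 ← R3 + (9/8)·R1: [0, 27/8, -3/8, 3/8]
R4 ← R4 + (1/8)·R1: [0, 99/8, -11/8, 11/8]
R3 ← R3 − (1/3)·R2: [0, 0, 0, 0]
R4 ← R4 − (11/9)·R2: [0, 0, 0, 0]
2 nonzero rows, so the 4 vectors span a space of dimension 2.
Since 2 < 4, the vectors are linearly dependent.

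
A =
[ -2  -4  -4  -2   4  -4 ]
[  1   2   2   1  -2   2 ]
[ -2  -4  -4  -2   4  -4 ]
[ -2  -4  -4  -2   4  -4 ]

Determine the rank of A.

1

Row reduce to echelon form.
R2 ← R2 + (1/2)·R1: [0, 0, 0, 0, 0, 0]
R3 ← R3 − R1: [0, 0, 0, 0, 0, 0]
R4 ← R4 − R1: [0, 0, 0, 0, 0, 0]
Echelon form has 1 nonzero row, so rank(A) = 1.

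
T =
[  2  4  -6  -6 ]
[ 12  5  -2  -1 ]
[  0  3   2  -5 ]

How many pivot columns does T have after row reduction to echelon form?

Row reduce to echelon form.
R2 ← R2 − (6)·R1: [0, -19, 34, 35]
R3 ← R3 + (3/19)·R2: [0, 0, 140/19, 10/19]
Echelon form has 3 nonzero rows, so rank(T) = 3.
Each nonzero row contributes one pivot column: 3 pivot columns.

3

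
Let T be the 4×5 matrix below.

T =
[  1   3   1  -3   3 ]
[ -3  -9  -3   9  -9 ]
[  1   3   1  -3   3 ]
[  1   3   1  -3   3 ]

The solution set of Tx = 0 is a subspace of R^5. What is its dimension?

Row reduce to echelon form.
R2 ← R2 + (3)·R1: [0, 0, 0, 0, 0]
R3 ← R3 − R1: [0, 0, 0, 0, 0]
R4 ← R4 − R1: [0, 0, 0, 0, 0]
1 nonzero row, so rank(T) = 1.
T has 5 columns; by rank–nullity, nullity = 5 − 1 = 4.

4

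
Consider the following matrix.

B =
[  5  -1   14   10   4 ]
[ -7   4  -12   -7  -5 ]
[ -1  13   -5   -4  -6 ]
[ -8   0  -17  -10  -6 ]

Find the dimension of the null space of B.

Row reduce to echelon form.
R2 ← R2 + (7/5)·R1: [0, 13/5, 38/5, 7, 3/5]
R3 ← R3 + (1/5)·R1: [0, 64/5, -11/5, -2, -26/5]
R4 ← R4 + (8/5)·R1: [0, -8/5, 27/5, 6, 2/5]
R3 ← R3 − (64/13)·R2: [0, 0, -515/13, -474/13, -106/13]
R4 ← R4 + (8/13)·R2: [0, 0, 131/13, 134/13, 10/13]
R4 ← R4 + (131/515)·R3: [0, 0, 0, 532/515, -672/515]
4 nonzero rows, so rank(B) = 4.
B has 5 columns; by rank–nullity, nullity = 5 − 4 = 1.

1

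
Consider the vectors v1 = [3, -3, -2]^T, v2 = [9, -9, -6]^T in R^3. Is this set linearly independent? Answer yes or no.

no

Form the matrix with these vectors as rows and row reduce.
R2 ← R2 − (3)·R1: [0, 0, 0]
1 nonzero row, so the 2 vectors span a space of dimension 1.
Since 1 < 2, the vectors are linearly dependent.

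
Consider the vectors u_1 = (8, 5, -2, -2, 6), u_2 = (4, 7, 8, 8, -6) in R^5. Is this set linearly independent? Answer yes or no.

yes

Form the matrix with these vectors as rows and row reduce.
R2 ← R2 − (1/2)·R1: [0, 9/2, 9, 9, -9]
2 nonzero rows, so the 2 vectors span a space of dimension 2.
Since 2 = 2, the vectors are linearly independent.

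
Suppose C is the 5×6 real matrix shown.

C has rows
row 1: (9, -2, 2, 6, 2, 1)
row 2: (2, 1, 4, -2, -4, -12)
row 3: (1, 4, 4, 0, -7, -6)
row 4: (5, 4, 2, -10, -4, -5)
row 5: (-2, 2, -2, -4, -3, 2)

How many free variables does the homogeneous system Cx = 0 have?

Row reduce to echelon form.
R2 ← R2 − (2/9)·R1: [0, 13/9, 32/9, -10/3, -40/9, -110/9]
R3 ← R3 − (1/9)·R1: [0, 38/9, 34/9, -2/3, -65/9, -55/9]
R4 ← R4 − (5/9)·R1: [0, 46/9, 8/9, -40/3, -46/9, -50/9]
R5 ← R5 + (2/9)·R1: [0, 14/9, -14/9, -8/3, -23/9, 20/9]
R3 ← R3 − (38/13)·R2: [0, 0, -86/13, 118/13, 75/13, 385/13]
R4 ← R4 − (46/13)·R2: [0, 0, -152/13, -20/13, 138/13, 490/13]
R5 ← R5 − (14/13)·R2: [0, 0, -70/13, 12/13, 29/13, 200/13]
R4 ← R4 − (76/43)·R3: [0, 0, 0, -756/43, 18/43, -630/43]
R5 ← R5 − (35/43)·R3: [0, 0, 0, -278/43, -106/43, -375/43]
R5 ← R5 − (139/378)·R4: [0, 0, 0, 0, -55/21, -10/3]
5 nonzero rows, so rank(C) = 5.
C has 6 columns; by rank–nullity, nullity = 6 − 5 = 1.

1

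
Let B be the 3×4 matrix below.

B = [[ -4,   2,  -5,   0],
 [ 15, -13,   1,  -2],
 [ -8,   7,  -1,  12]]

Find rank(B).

3

Row reduce to echelon form.
R2 ← R2 + (15/4)·R1: [0, -11/2, -71/4, -2]
R3 ← R3 − (2)·R1: [0, 3, 9, 12]
R3 ← R3 + (6/11)·R2: [0, 0, -15/22, 120/11]
Echelon form has 3 nonzero rows, so rank(B) = 3.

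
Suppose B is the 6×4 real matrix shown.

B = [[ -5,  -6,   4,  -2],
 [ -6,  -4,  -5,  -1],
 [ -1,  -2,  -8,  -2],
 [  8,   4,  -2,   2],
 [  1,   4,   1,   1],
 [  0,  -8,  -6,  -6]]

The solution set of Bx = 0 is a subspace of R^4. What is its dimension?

0

Row reduce to echelon form.
R2 ← R2 − (6/5)·R1: [0, 16/5, -49/5, 7/5]
R3 ← R3 − (1/5)·R1: [0, -4/5, -44/5, -8/5]
R4 ← R4 + (8/5)·R1: [0, -28/5, 22/5, -6/5]
R5 ← R5 + (1/5)·R1: [0, 14/5, 9/5, 3/5]
R3 ← R3 + (1/4)·R2: [0, 0, -45/4, -5/4]
R4 ← R4 + (7/4)·R2: [0, 0, -51/4, 5/4]
R5 ← R5 − (7/8)·R2: [0, 0, 83/8, -5/8]
R6 ← R6 + (5/2)·R2: [0, 0, -61/2, -5/2]
R4 ← R4 − (17/15)·R3: [0, 0, 0, 8/3]
R5 ← R5 + (83/90)·R3: [0, 0, 0, -16/9]
R6 ← R6 − (122/45)·R3: [0, 0, 0, 8/9]
R5 ← R5 + (2/3)·R4: [0, 0, 0, 0]
R6 ← R6 − (1/3)·R4: [0, 0, 0, 0]
4 nonzero rows, so rank(B) = 4.
B has 4 columns; by rank–nullity, nullity = 4 − 4 = 0.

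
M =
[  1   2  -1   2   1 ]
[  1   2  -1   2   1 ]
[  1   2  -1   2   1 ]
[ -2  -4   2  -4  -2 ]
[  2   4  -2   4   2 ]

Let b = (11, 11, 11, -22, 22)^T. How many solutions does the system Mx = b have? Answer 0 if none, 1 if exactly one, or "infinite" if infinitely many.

Row reduce the augmented matrix [M | b].
R2 ← R2 − R1: [0, 0, 0, 0, 0, 0]
R3 ← R3 − R1: [0, 0, 0, 0, 0, 0]
R4 ← R4 + (2)·R1: [0, 0, 0, 0, 0, 0]
R5 ← R5 − (2)·R1: [0, 0, 0, 0, 0, 0]
The echelon form has 1 nonzero rows, and every pivot lies in the first 5 columns, so rank(M) = rank([M|b]) = 1.
The system is consistent.
rank = 1 < 5 unknowns, so there are infinitely many solutions.

infinite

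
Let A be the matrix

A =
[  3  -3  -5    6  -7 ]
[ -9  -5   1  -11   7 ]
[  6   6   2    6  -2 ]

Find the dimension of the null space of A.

Row reduce to echelon form.
R2 ← R2 + (3)·R1: [0, -14, -14, 7, -14]
R3 ← R3 − (2)·R1: [0, 12, 12, -6, 12]
R3 ← R3 + (6/7)·R2: [0, 0, 0, 0, 0]
2 nonzero rows, so rank(A) = 2.
A has 5 columns; by rank–nullity, nullity = 5 − 2 = 3.

3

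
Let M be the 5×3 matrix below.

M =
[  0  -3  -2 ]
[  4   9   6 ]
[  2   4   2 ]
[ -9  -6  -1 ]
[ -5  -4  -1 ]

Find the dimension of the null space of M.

Row reduce to echelon form.
Swap R1 ↔ R2
R3 ← R3 − (1/2)·R1: [0, -1/2, -1]
R4 ← R4 + (9/4)·R1: [0, 57/4, 25/2]
R5 ← R5 + (5/4)·R1: [0, 29/4, 13/2]
R3 ← R3 − (1/6)·R2: [0, 0, -2/3]
R4 ← R4 + (19/4)·R2: [0, 0, 3]
R5 ← R5 + (29/12)·R2: [0, 0, 5/3]
R4 ← R4 + (9/2)·R3: [0, 0, 0]
R5 ← R5 + (5/2)·R3: [0, 0, 0]
3 nonzero rows, so rank(M) = 3.
M has 3 columns; by rank–nullity, nullity = 3 − 3 = 0.

0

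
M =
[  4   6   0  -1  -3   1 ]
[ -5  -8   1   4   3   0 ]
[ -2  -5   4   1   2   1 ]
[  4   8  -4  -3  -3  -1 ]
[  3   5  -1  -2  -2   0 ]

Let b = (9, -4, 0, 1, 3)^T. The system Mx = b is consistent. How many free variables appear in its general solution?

Row reduce the augmented matrix [M | b].
R2 ← R2 + (5/4)·R1: [0, -1/2, 1, 11/4, -3/4, 5/4, 29/4]
R3 ← R3 + (1/2)·R1: [0, -2, 4, 1/2, 1/2, 3/2, 9/2]
R4 ← R4 − R1: [0, 2, -4, -2, 0, -2, -8]
R5 ← R5 − (3/4)·R1: [0, 1/2, -1, -5/4, 1/4, -3/4, -15/4]
R3 ← R3 − (4)·R2: [0, 0, 0, -21/2, 7/2, -7/2, -49/2]
R4 ← R4 + (4)·R2: [0, 0, 0, 9, -3, 3, 21]
R5 ← R5 + R2: [0, 0, 0, 3/2, -1/2, 1/2, 7/2]
R4 ← R4 + (6/7)·R3: [0, 0, 0, 0, 0, 0, 0]
R5 ← R5 + (1/7)·R3: [0, 0, 0, 0, 0, 0, 0]
The echelon form has 3 nonzero rows, and every pivot lies in the first 6 columns, so rank(M) = rank([M|b]) = 3.
The system is consistent.
Free variables = (unknowns) − (rank) = 6 − 3 = 3.

3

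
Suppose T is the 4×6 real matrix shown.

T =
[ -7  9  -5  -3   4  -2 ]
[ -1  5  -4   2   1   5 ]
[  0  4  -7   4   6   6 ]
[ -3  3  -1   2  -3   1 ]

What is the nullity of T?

Row reduce to echelon form.
R2 ← R2 − (1/7)·R1: [0, 26/7, -23/7, 17/7, 3/7, 37/7]
R4 ← R4 − (3/7)·R1: [0, -6/7, 8/7, 23/7, -33/7, 13/7]
R3 ← R3 − (14/13)·R2: [0, 0, -45/13, 18/13, 72/13, 4/13]
R4 ← R4 + (3/13)·R2: [0, 0, 5/13, 50/13, -60/13, 40/13]
R4 ← R4 + (1/9)·R3: [0, 0, 0, 4, -4, 28/9]
4 nonzero rows, so rank(T) = 4.
T has 6 columns; by rank–nullity, nullity = 6 − 4 = 2.

2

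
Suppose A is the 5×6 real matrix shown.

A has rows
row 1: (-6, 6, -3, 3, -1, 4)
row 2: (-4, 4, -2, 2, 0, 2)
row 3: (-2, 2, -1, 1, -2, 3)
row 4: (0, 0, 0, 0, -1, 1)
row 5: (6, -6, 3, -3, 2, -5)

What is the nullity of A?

Row reduce to echelon form.
R2 ← R2 − (2/3)·R1: [0, 0, 0, 0, 2/3, -2/3]
R3 ← R3 − (1/3)·R1: [0, 0, 0, 0, -5/3, 5/3]
R5 ← R5 + R1: [0, 0, 0, 0, 1, -1]
R3 ← R3 + (5/2)·R2: [0, 0, 0, 0, 0, 0]
R4 ← R4 + (3/2)·R2: [0, 0, 0, 0, 0, 0]
R5 ← R5 − (3/2)·R2: [0, 0, 0, 0, 0, 0]
2 nonzero rows, so rank(A) = 2.
A has 6 columns; by rank–nullity, nullity = 6 − 2 = 4.

4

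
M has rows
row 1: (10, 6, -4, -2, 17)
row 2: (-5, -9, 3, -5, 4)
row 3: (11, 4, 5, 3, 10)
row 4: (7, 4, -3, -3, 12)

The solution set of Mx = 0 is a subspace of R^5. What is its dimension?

1

Row reduce to echelon form.
R2 ← R2 + (1/2)·R1: [0, -6, 1, -6, 25/2]
R3 ← R3 − (11/10)·R1: [0, -13/5, 47/5, 26/5, -87/10]
R4 ← R4 − (7/10)·R1: [0, -1/5, -1/5, -8/5, 1/10]
R3 ← R3 − (13/30)·R2: [0, 0, 269/30, 39/5, -847/60]
R4 ← R4 − (1/30)·R2: [0, 0, -7/30, -7/5, -19/60]
R4 ← R4 + (7/269)·R3: [0, 0, 0, -322/269, -184/269]
4 nonzero rows, so rank(M) = 4.
M has 5 columns; by rank–nullity, nullity = 5 − 4 = 1.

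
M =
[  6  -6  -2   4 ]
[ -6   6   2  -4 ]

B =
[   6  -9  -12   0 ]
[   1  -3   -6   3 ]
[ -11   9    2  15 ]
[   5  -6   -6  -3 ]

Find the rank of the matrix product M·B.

1

First compute MB:
[[ 72, -78, -64, -60],
 [-72,  78,  64,  60]]
Now row reduce the product.
R2 ← R2 + R1: [0, 0, 0, 0]
1 nonzero row, so rank(MB) = 1.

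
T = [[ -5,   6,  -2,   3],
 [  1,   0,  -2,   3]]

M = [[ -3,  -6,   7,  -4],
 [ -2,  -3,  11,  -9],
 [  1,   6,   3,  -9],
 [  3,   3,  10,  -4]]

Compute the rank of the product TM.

2

First compute TM:
[[ 10,   9,  55, -28],
 [  4,  -9,  31,   2]]
Now row reduce the product.
R2 ← R2 − (2/5)·R1: [0, -63/5, 9, 66/5]
2 nonzero rows, so rank(TM) = 2.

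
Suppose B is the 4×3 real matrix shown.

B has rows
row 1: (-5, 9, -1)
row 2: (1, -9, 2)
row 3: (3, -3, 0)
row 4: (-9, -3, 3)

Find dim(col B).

Row reduce to echelon form.
R2 ← R2 + (1/5)·R1: [0, -36/5, 9/5]
R3 ← R3 + (3/5)·R1: [0, 12/5, -3/5]
R4 ← R4 − (9/5)·R1: [0, -96/5, 24/5]
R3 ← R3 + (1/3)·R2: [0, 0, 0]
R4 ← R4 − (8/3)·R2: [0, 0, 0]
Echelon form has 2 nonzero rows, so rank(B) = 2.
The column space has dimension equal to the rank: 2.

2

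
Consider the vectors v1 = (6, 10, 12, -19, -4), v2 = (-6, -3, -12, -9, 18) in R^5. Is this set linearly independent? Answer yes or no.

yes

Form the matrix with these vectors as rows and row reduce.
R2 ← R2 + R1: [0, 7, 0, -28, 14]
2 nonzero rows, so the 2 vectors span a space of dimension 2.
Since 2 = 2, the vectors are linearly independent.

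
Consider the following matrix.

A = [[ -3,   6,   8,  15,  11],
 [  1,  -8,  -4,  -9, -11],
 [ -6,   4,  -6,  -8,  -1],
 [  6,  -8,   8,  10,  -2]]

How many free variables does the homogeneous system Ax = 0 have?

2

Row reduce to echelon form.
R2 ← R2 + (1/3)·R1: [0, -6, -4/3, -4, -22/3]
R3 ← R3 − (2)·R1: [0, -8, -22, -38, -23]
R4 ← R4 + (2)·R1: [0, 4, 24, 40, 20]
R3 ← R3 − (4/3)·R2: [0, 0, -182/9, -98/3, -119/9]
R4 ← R4 + (2/3)·R2: [0, 0, 208/9, 112/3, 136/9]
R4 ← R4 + (8/7)·R3: [0, 0, 0, 0, 0]
3 nonzero rows, so rank(A) = 3.
A has 5 columns; by rank–nullity, nullity = 5 − 3 = 2.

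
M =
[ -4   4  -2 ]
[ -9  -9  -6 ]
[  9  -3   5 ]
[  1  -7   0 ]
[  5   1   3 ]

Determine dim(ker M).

1

Row reduce to echelon form.
R2 ← R2 − (9/4)·R1: [0, -18, -3/2]
R3 ← R3 + (9/4)·R1: [0, 6, 1/2]
R4 ← R4 + (1/4)·R1: [0, -6, -1/2]
R5 ← R5 + (5/4)·R1: [0, 6, 1/2]
R3 ← R3 + (1/3)·R2: [0, 0, 0]
R4 ← R4 − (1/3)·R2: [0, 0, 0]
R5 ← R5 + (1/3)·R2: [0, 0, 0]
2 nonzero rows, so rank(M) = 2.
M has 3 columns; by rank–nullity, nullity = 3 − 2 = 1.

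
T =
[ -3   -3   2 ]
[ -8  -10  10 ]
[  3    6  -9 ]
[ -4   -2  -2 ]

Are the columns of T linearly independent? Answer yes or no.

no

Row reduce T to echelon form.
R2 ← R2 − (8/3)·R1: [0, -2, 14/3]
R3 ← R3 + R1: [0, 3, -7]
R4 ← R4 − (4/3)·R1: [0, 2, -14/3]
R3 ← R3 + (3/2)·R2: [0, 0, 0]
R4 ← R4 + R2: [0, 0, 0]
2 pivots among 3 columns.
Only 2 < 3 pivot columns, so the columns are linearly dependent.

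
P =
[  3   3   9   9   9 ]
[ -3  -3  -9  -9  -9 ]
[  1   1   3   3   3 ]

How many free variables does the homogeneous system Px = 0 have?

4

Row reduce to echelon form.
R2 ← R2 + R1: [0, 0, 0, 0, 0]
R3 ← R3 − (1/3)·R1: [0, 0, 0, 0, 0]
1 nonzero row, so rank(P) = 1.
P has 5 columns; by rank–nullity, nullity = 5 − 1 = 4.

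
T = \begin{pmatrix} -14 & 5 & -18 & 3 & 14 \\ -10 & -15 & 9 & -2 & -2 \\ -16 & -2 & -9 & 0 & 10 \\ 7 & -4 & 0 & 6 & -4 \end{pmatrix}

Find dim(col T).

4

Row reduce to echelon form.
R2 ← R2 − (5/7)·R1: [0, -130/7, 153/7, -29/7, -12]
R3 ← R3 − (8/7)·R1: [0, -54/7, 81/7, -24/7, -6]
R4 ← R4 + (1/2)·R1: [0, -3/2, -9, 15/2, 3]
R3 ← R3 − (27/65)·R2: [0, 0, 162/65, -111/65, -66/65]
R4 ← R4 − (21/260)·R2: [0, 0, -2799/260, 2037/260, 258/65]
R4 ← R4 + (311/72)·R3: [0, 0, 0, 11/24, -5/12]
Echelon form has 4 nonzero rows, so rank(T) = 4.
The column space has dimension equal to the rank: 4.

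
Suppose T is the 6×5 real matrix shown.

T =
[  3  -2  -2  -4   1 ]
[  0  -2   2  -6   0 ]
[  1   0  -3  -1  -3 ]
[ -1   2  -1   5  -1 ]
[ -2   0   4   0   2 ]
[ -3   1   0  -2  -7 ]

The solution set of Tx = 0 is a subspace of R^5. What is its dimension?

Row reduce to echelon form.
R3 ← R3 − (1/3)·R1: [0, 2/3, -7/3, 1/3, -10/3]
R4 ← R4 + (1/3)·R1: [0, 4/3, -5/3, 11/3, -2/3]
R5 ← R5 + (2/3)·R1: [0, -4/3, 8/3, -8/3, 8/3]
R6 ← R6 + R1: [0, -1, -2, -6, -6]
R3 ← R3 + (1/3)·R2: [0, 0, -5/3, -5/3, -10/3]
R4 ← R4 + (2/3)·R2: [0, 0, -1/3, -1/3, -2/3]
R5 ← R5 − (2/3)·R2: [0, 0, 4/3, 4/3, 8/3]
R6 ← R6 − (1/2)·R2: [0, 0, -3, -3, -6]
R4 ← R4 − (1/5)·R3: [0, 0, 0, 0, 0]
R5 ← R5 + (4/5)·R3: [0, 0, 0, 0, 0]
R6 ← R6 − (9/5)·R3: [0, 0, 0, 0, 0]
3 nonzero rows, so rank(T) = 3.
T has 5 columns; by rank–nullity, nullity = 5 − 3 = 2.

2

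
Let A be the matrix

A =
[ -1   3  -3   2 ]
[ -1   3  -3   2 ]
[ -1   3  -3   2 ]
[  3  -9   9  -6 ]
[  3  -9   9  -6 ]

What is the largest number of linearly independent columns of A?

Row reduce to echelon form.
R2 ← R2 − R1: [0, 0, 0, 0]
R3 ← R3 − R1: [0, 0, 0, 0]
R4 ← R4 + (3)·R1: [0, 0, 0, 0]
R5 ← R5 + (3)·R1: [0, 0, 0, 0]
Echelon form has 1 nonzero row, so rank(A) = 1.
The rank gives the maximum number of linearly independent columns: 1.

1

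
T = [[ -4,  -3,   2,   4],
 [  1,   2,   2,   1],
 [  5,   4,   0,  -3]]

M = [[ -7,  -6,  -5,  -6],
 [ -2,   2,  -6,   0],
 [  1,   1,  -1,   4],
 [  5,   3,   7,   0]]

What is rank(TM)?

3

First compute TM:
[[ 56,  32,  64,  32],
 [ -4,   3, -12,   2],
 [-58, -31, -70, -30]]
Now row reduce the product.
R2 ← R2 + (1/14)·R1: [0, 37/7, -52/7, 30/7]
R3 ← R3 + (29/28)·R1: [0, 15/7, -26/7, 22/7]
R3 ← R3 − (15/37)·R2: [0, 0, -26/37, 52/37]
3 nonzero rows, so rank(TM) = 3.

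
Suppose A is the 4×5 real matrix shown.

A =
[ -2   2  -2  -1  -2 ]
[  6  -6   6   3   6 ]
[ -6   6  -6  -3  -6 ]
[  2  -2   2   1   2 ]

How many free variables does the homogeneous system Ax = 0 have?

4

Row reduce to echelon form.
R2 ← R2 + (3)·R1: [0, 0, 0, 0, 0]
R3 ← R3 − (3)·R1: [0, 0, 0, 0, 0]
R4 ← R4 + R1: [0, 0, 0, 0, 0]
1 nonzero row, so rank(A) = 1.
A has 5 columns; by rank–nullity, nullity = 5 − 1 = 4.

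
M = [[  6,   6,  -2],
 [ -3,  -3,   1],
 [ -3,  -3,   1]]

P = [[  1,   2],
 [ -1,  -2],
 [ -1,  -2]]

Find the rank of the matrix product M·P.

1

First compute MP:
[[  2,   4],
 [ -1,  -2],
 [ -1,  -2]]
Now row reduce the product.
R2 ← R2 + (1/2)·R1: [0, 0]
R3 ← R3 + (1/2)·R1: [0, 0]
1 nonzero row, so rank(MP) = 1.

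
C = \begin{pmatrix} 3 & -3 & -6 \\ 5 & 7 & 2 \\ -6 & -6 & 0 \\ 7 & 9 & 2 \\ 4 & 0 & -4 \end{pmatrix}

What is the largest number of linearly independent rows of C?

2

Row reduce to echelon form.
R2 ← R2 − (5/3)·R1: [0, 12, 12]
R3 ← R3 + (2)·R1: [0, -12, -12]
R4 ← R4 − (7/3)·R1: [0, 16, 16]
R5 ← R5 − (4/3)·R1: [0, 4, 4]
R3 ← R3 + R2: [0, 0, 0]
R4 ← R4 − (4/3)·R2: [0, 0, 0]
R5 ← R5 − (1/3)·R2: [0, 0, 0]
Echelon form has 2 nonzero rows, so rank(C) = 2.
The rank gives the maximum number of linearly independent rows: 2.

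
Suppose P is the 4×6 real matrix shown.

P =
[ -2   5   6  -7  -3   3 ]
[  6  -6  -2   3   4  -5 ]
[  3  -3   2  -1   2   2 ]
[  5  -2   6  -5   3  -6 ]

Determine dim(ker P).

Row reduce to echelon form.
R2 ← R2 + (3)·R1: [0, 9, 16, -18, -5, 4]
R3 ← R3 + (3/2)·R1: [0, 9/2, 11, -23/2, -5/2, 13/2]
R4 ← R4 + (5/2)·R1: [0, 21/2, 21, -45/2, -9/2, 3/2]
R3 ← R3 − (1/2)·R2: [0, 0, 3, -5/2, 0, 9/2]
R4 ← R4 − (7/6)·R2: [0, 0, 7/3, -3/2, 4/3, -19/6]
R4 ← R4 − (7/9)·R3: [0, 0, 0, 4/9, 4/3, -20/3]
4 nonzero rows, so rank(P) = 4.
P has 6 columns; by rank–nullity, nullity = 6 − 4 = 2.

2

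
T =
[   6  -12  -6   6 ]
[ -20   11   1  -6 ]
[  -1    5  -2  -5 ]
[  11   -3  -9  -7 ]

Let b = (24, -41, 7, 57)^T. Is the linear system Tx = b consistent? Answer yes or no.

yes

Row reduce the augmented matrix [T | b].
R2 ← R2 + (10/3)·R1: [0, -29, -19, 14, 39]
R3 ← R3 + (1/6)·R1: [0, 3, -3, -4, 11]
R4 ← R4 − (11/6)·R1: [0, 19, 2, -18, 13]
R3 ← R3 + (3/29)·R2: [0, 0, -144/29, -74/29, 436/29]
R4 ← R4 + (19/29)·R2: [0, 0, -303/29, -256/29, 1118/29]
R4 ← R4 − (101/48)·R3: [0, 0, 0, -83/24, 83/12]
The echelon form has 4 nonzero rows, and every pivot lies in the first 4 columns, so rank(T) = rank([T|b]) = 4.
The system is consistent.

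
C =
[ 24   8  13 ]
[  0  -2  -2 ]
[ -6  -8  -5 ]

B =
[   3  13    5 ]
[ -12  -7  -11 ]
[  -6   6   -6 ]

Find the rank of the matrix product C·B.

3

First compute CB:
[[-102, 334, -46],
 [ 36,   2,  34],
 [108, -52,  88]]
Now row reduce the product.
R2 ← R2 + (6/17)·R1: [0, 2038/17, 302/17]
R3 ← R3 + (18/17)·R1: [0, 5128/17, 668/17]
R3 ← R3 − (2564/1019)·R2: [0, 0, -5508/1019]
3 nonzero rows, so rank(CB) = 3.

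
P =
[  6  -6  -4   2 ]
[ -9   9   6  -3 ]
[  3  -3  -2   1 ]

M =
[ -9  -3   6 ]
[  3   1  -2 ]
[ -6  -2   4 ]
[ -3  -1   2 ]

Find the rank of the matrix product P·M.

First compute PM:
[[-54, -18,  36],
 [ 81,  27, -54],
 [-27,  -9,  18]]
Now row reduce the product.
R2 ← R2 + (3/2)·R1: [0, 0, 0]
R3 ← R3 − (1/2)·R1: [0, 0, 0]
1 nonzero row, so rank(PM) = 1.

1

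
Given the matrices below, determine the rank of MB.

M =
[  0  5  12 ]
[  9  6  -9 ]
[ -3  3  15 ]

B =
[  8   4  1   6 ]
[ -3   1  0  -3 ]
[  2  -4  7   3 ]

First compute MB:
[[  9, -43,  84,  21],
 [ 36,  78, -54,   9],
 [ -3, -69, 102,  18]]
Now row reduce the product.
R2 ← R2 − (4)·R1: [0, 250, -390, -75]
R3 ← R3 + (1/3)·R1: [0, -250/3, 130, 25]
R3 ← R3 + (1/3)·R2: [0, 0, 0, 0]
2 nonzero rows, so rank(MB) = 2.

2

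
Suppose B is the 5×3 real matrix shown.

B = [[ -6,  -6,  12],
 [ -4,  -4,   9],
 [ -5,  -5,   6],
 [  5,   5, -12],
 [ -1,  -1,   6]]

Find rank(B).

Row reduce to echelon form.
R2 ← R2 − (2/3)·R1: [0, 0, 1]
R3 ← R3 − (5/6)·R1: [0, 0, -4]
R4 ← R4 + (5/6)·R1: [0, 0, -2]
R5 ← R5 − (1/6)·R1: [0, 0, 4]
R3 ← R3 + (4)·R2: [0, 0, 0]
R4 ← R4 + (2)·R2: [0, 0, 0]
R5 ← R5 − (4)·R2: [0, 0, 0]
Echelon form has 2 nonzero rows, so rank(B) = 2.

2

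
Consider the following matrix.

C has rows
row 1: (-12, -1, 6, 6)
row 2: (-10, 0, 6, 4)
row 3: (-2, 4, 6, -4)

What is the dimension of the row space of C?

2

Row reduce to echelon form.
R2 ← R2 − (5/6)·R1: [0, 5/6, 1, -1]
R3 ← R3 − (1/6)·R1: [0, 25/6, 5, -5]
R3 ← R3 − (5)·R2: [0, 0, 0, 0]
Echelon form has 2 nonzero rows, so rank(C) = 2.
The row space has dimension equal to the rank: 2.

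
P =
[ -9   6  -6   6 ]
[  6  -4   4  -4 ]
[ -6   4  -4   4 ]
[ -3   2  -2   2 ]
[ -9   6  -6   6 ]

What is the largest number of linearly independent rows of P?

Row reduce to echelon form.
R2 ← R2 + (2/3)·R1: [0, 0, 0, 0]
R3 ← R3 − (2/3)·R1: [0, 0, 0, 0]
R4 ← R4 − (1/3)·R1: [0, 0, 0, 0]
R5 ← R5 − R1: [0, 0, 0, 0]
Echelon form has 1 nonzero row, so rank(P) = 1.
The rank gives the maximum number of linearly independent rows: 1.

1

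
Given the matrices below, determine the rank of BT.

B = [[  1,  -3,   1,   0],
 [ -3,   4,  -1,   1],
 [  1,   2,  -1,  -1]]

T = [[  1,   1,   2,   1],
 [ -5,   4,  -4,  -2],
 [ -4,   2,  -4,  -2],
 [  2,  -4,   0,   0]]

First compute BT:
[[ 12,  -9,  10,   5],
 [-17,   7, -18,  -9],
 [ -7,  11,  -2,  -1]]
Now row reduce the product.
R2 ← R2 + (17/12)·R1: [0, -23/4, -23/6, -23/12]
R3 ← R3 + (7/12)·R1: [0, 23/4, 23/6, 23/12]
R3 ← R3 + R2: [0, 0, 0, 0]
2 nonzero rows, so rank(BT) = 2.

2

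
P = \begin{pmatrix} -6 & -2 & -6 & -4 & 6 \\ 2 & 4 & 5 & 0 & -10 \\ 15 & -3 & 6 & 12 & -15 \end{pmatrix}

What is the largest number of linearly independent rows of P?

Row reduce to echelon form.
R2 ← R2 + (1/3)·R1: [0, 10/3, 3, -4/3, -8]
R3 ← R3 + (5/2)·R1: [0, -8, -9, 2, 0]
R3 ← R3 + (12/5)·R2: [0, 0, -9/5, -6/5, -96/5]
Echelon form has 3 nonzero rows, so rank(P) = 3.
The rank gives the maximum number of linearly independent rows: 3.

3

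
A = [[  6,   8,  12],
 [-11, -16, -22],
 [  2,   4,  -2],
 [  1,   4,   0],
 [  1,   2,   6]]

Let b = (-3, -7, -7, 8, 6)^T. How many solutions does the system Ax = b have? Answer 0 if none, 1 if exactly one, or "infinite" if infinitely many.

Row reduce the augmented matrix [A | b].
R2 ← R2 + (11/6)·R1: [0, -4/3, 0, -25/2]
R3 ← R3 − (1/3)·R1: [0, 4/3, -6, -6]
R4 ← R4 − (1/6)·R1: [0, 8/3, -2, 17/2]
R5 ← R5 − (1/6)·R1: [0, 2/3, 4, 13/2]
R3 ← R3 + R2: [0, 0, -6, -37/2]
R4 ← R4 + (2)·R2: [0, 0, -2, -33/2]
R5 ← R5 + (1/2)·R2: [0, 0, 4, 1/4]
R4 ← R4 − (1/3)·R3: [0, 0, 0, -31/3]
R5 ← R5 + (2/3)·R3: [0, 0, 0, -145/12]
R5 ← R5 − (145/124)·R4: [0, 0, 0, 0]
The echelon form has 4 nonzero rows; the last pivot sits in the augmented column, so rank(A) = 3 but rank([A|b]) = 4.
Since the ranks differ, the system is inconsistent.
It has no solutions.

0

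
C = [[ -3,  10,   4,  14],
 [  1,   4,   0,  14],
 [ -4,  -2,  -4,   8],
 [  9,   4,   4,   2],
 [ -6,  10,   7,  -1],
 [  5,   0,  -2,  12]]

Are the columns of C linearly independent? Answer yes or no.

Row reduce C to echelon form.
R2 ← R2 + (1/3)·R1: [0, 22/3, 4/3, 56/3]
R3 ← R3 − (4/3)·R1: [0, -46/3, -28/3, -32/3]
R4 ← R4 + (3)·R1: [0, 34, 16, 44]
R5 ← R5 − (2)·R1: [0, -10, -1, -29]
R6 ← R6 + (5/3)·R1: [0, 50/3, 14/3, 106/3]
R3 ← R3 + (23/11)·R2: [0, 0, -72/11, 312/11]
R4 ← R4 − (51/11)·R2: [0, 0, 108/11, -468/11]
R5 ← R5 + (15/11)·R2: [0, 0, 9/11, -39/11]
R6 ← R6 − (25/11)·R2: [0, 0, 18/11, -78/11]
R4 ← R4 + (3/2)·R3: [0, 0, 0, 0]
R5 ← R5 + (1/8)·R3: [0, 0, 0, 0]
R6 ← R6 + (1/4)·R3: [0, 0, 0, 0]
3 pivots among 4 columns.
Only 3 < 4 pivot columns, so the columns are linearly dependent.

no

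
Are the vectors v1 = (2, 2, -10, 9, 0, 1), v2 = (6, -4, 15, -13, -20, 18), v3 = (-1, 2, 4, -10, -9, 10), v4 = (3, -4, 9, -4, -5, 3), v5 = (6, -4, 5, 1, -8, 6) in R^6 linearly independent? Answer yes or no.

no

Form the matrix with these vectors as rows and row reduce.
R2 ← R2 − (3)·R1: [0, -10, 45, -40, -20, 15]
R3 ← R3 + (1/2)·R1: [0, 3, -1, -11/2, -9, 21/2]
R4 ← R4 − (3/2)·R1: [0, -7, 24, -35/2, -5, 3/2]
R5 ← R5 − (3)·R1: [0, -10, 35, -26, -8, 3]
R3 ← R3 + (3/10)·R2: [0, 0, 25/2, -35/2, -15, 15]
R4 ← R4 − (7/10)·R2: [0, 0, -15/2, 21/2, 9, -9]
R5 ← R5 − R2: [0, 0, -10, 14, 12, -12]
R4 ← R4 + (3/5)·R3: [0, 0, 0, 0, 0, 0]
R5 ← R5 + (4/5)·R3: [0, 0, 0, 0, 0, 0]
3 nonzero rows, so the 5 vectors span a space of dimension 3.
Since 3 < 5, the vectors are linearly dependent.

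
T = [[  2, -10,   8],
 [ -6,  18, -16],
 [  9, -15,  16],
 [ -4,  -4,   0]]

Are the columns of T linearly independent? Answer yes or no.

no

Row reduce T to echelon form.
R2 ← R2 + (3)·R1: [0, -12, 8]
R3 ← R3 − (9/2)·R1: [0, 30, -20]
R4 ← R4 + (2)·R1: [0, -24, 16]
R3 ← R3 + (5/2)·R2: [0, 0, 0]
R4 ← R4 − (2)·R2: [0, 0, 0]
2 pivots among 3 columns.
Only 2 < 3 pivot columns, so the columns are linearly dependent.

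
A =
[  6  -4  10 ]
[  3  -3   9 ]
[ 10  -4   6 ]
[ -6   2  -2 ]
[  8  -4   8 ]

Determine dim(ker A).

1

Row reduce to echelon form.
R2 ← R2 − (1/2)·R1: [0, -1, 4]
R3 ← R3 − (5/3)·R1: [0, 8/3, -32/3]
R4 ← R4 + R1: [0, -2, 8]
R5 ← R5 − (4/3)·R1: [0, 4/3, -16/3]
R3 ← R3 + (8/3)·R2: [0, 0, 0]
R4 ← R4 − (2)·R2: [0, 0, 0]
R5 ← R5 + (4/3)·R2: [0, 0, 0]
2 nonzero rows, so rank(A) = 2.
A has 3 columns; by rank–nullity, nullity = 3 − 2 = 1.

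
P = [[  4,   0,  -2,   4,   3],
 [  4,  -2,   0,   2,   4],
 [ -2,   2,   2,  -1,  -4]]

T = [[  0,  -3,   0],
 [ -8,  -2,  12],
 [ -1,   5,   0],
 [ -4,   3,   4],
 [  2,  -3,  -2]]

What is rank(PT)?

3

First compute PT:
[[ -8, -19,  10],
 [ 16, -14, -24],
 [-22,  21,  28]]
Now row reduce the product.
R2 ← R2 + (2)·R1: [0, -52, -4]
R3 ← R3 − (11/4)·R1: [0, 293/4, 1/2]
R3 ← R3 + (293/208)·R2: [0, 0, -267/52]
3 nonzero rows, so rank(PT) = 3.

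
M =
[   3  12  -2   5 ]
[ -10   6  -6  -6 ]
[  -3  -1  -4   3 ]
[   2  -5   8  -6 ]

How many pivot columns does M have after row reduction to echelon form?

4

Row reduce to echelon form.
R2 ← R2 + (10/3)·R1: [0, 46, -38/3, 32/3]
R3 ← R3 + R1: [0, 11, -6, 8]
R4 ← R4 − (2/3)·R1: [0, -13, 28/3, -28/3]
R3 ← R3 − (11/46)·R2: [0, 0, -205/69, 376/69]
R4 ← R4 + (13/46)·R2: [0, 0, 397/69, -436/69]
R4 ← R4 + (397/205)·R3: [0, 0, 0, 868/205]
Echelon form has 4 nonzero rows, so rank(M) = 4.
Each nonzero row contributes one pivot column: 4 pivot columns.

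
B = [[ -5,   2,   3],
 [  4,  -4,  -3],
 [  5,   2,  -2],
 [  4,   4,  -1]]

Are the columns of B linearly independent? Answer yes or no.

no

Row reduce B to echelon form.
R2 ← R2 + (4/5)·R1: [0, -12/5, -3/5]
R3 ← R3 + R1: [0, 4, 1]
R4 ← R4 + (4/5)·R1: [0, 28/5, 7/5]
R3 ← R3 + (5/3)·R2: [0, 0, 0]
R4 ← R4 + (7/3)·R2: [0, 0, 0]
2 pivots among 3 columns.
Only 2 < 3 pivot columns, so the columns are linearly dependent.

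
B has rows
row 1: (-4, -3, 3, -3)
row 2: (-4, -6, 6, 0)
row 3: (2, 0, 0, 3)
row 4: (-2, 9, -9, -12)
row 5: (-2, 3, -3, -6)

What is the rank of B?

2

Row reduce to echelon form.
R2 ← R2 − R1: [0, -3, 3, 3]
R3 ← R3 + (1/2)·R1: [0, -3/2, 3/2, 3/2]
R4 ← R4 − (1/2)·R1: [0, 21/2, -21/2, -21/2]
R5 ← R5 − (1/2)·R1: [0, 9/2, -9/2, -9/2]
R3 ← R3 − (1/2)·R2: [0, 0, 0, 0]
R4 ← R4 + (7/2)·R2: [0, 0, 0, 0]
R5 ← R5 + (3/2)·R2: [0, 0, 0, 0]
Echelon form has 2 nonzero rows, so rank(B) = 2.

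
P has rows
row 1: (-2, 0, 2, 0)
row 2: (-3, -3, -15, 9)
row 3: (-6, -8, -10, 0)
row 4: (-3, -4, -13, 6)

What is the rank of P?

Row reduce to echelon form.
R2 ← R2 − (3/2)·R1: [0, -3, -18, 9]
R3 ← R3 − (3)·R1: [0, -8, -16, 0]
R4 ← R4 − (3/2)·R1: [0, -4, -16, 6]
R3 ← R3 − (8/3)·R2: [0, 0, 32, -24]
R4 ← R4 − (4/3)·R2: [0, 0, 8, -6]
R4 ← R4 − (1/4)·R3: [0, 0, 0, 0]
Echelon form has 3 nonzero rows, so rank(P) = 3.

3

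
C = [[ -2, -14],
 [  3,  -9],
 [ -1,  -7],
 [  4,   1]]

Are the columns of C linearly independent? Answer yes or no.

yes

Row reduce C to echelon form.
R2 ← R2 + (3/2)·R1: [0, -30]
R3 ← R3 − (1/2)·R1: [0, 0]
R4 ← R4 + (2)·R1: [0, -27]
R4 ← R4 − (9/10)·R2: [0, 0]
2 pivots among 2 columns.
Every column is a pivot column, so the columns are linearly independent.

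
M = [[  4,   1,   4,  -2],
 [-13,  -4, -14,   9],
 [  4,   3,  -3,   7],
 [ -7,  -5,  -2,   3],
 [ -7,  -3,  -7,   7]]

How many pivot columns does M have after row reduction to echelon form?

Row reduce to echelon form.
R2 ← R2 + (13/4)·R1: [0, -3/4, -1, 5/2]
R3 ← R3 − R1: [0, 2, -7, 9]
R4 ← R4 + (7/4)·R1: [0, -13/4, 5, -1/2]
R5 ← R5 + (7/4)·R1: [0, -5/4, 0, 7/2]
R3 ← R3 + (8/3)·R2: [0, 0, -29/3, 47/3]
R4 ← R4 − (13/3)·R2: [0, 0, 28/3, -34/3]
R5 ← R5 − (5/3)·R2: [0, 0, 5/3, -2/3]
R4 ← R4 + (28/29)·R3: [0, 0, 0, 110/29]
R5 ← R5 + (5/29)·R3: [0, 0, 0, 59/29]
R5 ← R5 − (59/110)·R4: [0, 0, 0, 0]
Echelon form has 4 nonzero rows, so rank(M) = 4.
Each nonzero row contributes one pivot column: 4 pivot columns.

4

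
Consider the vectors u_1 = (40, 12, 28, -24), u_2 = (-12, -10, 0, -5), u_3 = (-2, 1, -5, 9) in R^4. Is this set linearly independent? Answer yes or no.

Form the matrix with these vectors as rows and row reduce.
R2 ← R2 + (3/10)·R1: [0, -32/5, 42/5, -61/5]
R3 ← R3 + (1/20)·R1: [0, 8/5, -18/5, 39/5]
R3 ← R3 + (1/4)·R2: [0, 0, -3/2, 19/4]
3 nonzero rows, so the 3 vectors span a space of dimension 3.
Since 3 = 3, the vectors are linearly independent.

yes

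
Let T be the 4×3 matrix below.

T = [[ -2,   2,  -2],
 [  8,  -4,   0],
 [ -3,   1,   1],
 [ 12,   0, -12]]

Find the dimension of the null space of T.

1

Row reduce to echelon form.
R2 ← R2 + (4)·R1: [0, 4, -8]
R3 ← R3 − (3/2)·R1: [0, -2, 4]
R4 ← R4 + (6)·R1: [0, 12, -24]
R3 ← R3 + (1/2)·R2: [0, 0, 0]
R4 ← R4 − (3)·R2: [0, 0, 0]
2 nonzero rows, so rank(T) = 2.
T has 3 columns; by rank–nullity, nullity = 3 − 2 = 1.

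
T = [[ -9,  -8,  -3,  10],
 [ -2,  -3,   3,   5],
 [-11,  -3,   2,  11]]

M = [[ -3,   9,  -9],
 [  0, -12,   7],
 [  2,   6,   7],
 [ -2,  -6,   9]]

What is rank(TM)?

First compute TM:
[[  1, -63,  94],
 [  2,   6,  63],
 [ 15, -117, 191]]
Now row reduce the product.
R2 ← R2 − (2)·R1: [0, 132, -125]
R3 ← R3 − (15)·R1: [0, 828, -1219]
R3 ← R3 − (69/11)·R2: [0, 0, -4784/11]
3 nonzero rows, so rank(TM) = 3.

3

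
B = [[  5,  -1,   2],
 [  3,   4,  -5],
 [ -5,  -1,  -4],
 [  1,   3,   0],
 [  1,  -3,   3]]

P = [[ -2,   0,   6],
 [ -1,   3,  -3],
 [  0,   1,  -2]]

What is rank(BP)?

2

First compute BP:
[[ -9,  -1,  29],
 [-10,   7,  16],
 [ 11,  -7, -19],
 [ -5,   9,  -3],
 [  1,  -6,   9]]
Now row reduce the product.
R2 ← R2 − (10/9)·R1: [0, 73/9, -146/9]
R3 ← R3 + (11/9)·R1: [0, -74/9, 148/9]
R4 ← R4 − (5/9)·R1: [0, 86/9, -172/9]
R5 ← R5 + (1/9)·R1: [0, -55/9, 110/9]
R3 ← R3 + (74/73)·R2: [0, 0, 0]
R4 ← R4 − (86/73)·R2: [0, 0, 0]
R5 ← R5 + (55/73)·R2: [0, 0, 0]
2 nonzero rows, so rank(BP) = 2.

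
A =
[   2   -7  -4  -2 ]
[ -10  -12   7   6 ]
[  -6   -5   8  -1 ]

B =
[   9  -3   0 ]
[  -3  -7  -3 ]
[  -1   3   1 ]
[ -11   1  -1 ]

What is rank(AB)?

2

First compute AB:
[[ 65,  29,  19],
 [-127, 141,  37],
 [-36,  76,  24]]
Now row reduce the product.
R2 ← R2 + (127/65)·R1: [0, 12848/65, 4818/65]
R3 ← R3 + (36/65)·R1: [0, 5984/65, 2244/65]
R3 ← R3 − (34/73)·R2: [0, 0, 0]
2 nonzero rows, so rank(AB) = 2.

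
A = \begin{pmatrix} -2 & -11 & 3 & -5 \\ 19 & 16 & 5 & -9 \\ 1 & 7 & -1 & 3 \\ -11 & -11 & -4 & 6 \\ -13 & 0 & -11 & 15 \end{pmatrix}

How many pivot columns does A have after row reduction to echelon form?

4

Row reduce to echelon form.
R2 ← R2 + (19/2)·R1: [0, -177/2, 67/2, -113/2]
R3 ← R3 + (1/2)·R1: [0, 3/2, 1/2, 1/2]
R4 ← R4 − (11/2)·R1: [0, 99/2, -41/2, 67/2]
R5 ← R5 − (13/2)·R1: [0, 143/2, -61/2, 95/2]
R3 ← R3 + (1/59)·R2: [0, 0, 63/59, -27/59]
R4 ← R4 + (33/59)·R2: [0, 0, -104/59, 112/59]
R5 ← R5 + (143/177)·R2: [0, 0, -608/177, 328/177]
R4 ← R4 + (104/63)·R3: [0, 0, 0, 8/7]
R5 ← R5 + (608/189)·R3: [0, 0, 0, 8/21]
R5 ← R5 − (1/3)·R4: [0, 0, 0, 0]
Echelon form has 4 nonzero rows, so rank(A) = 4.
Each nonzero row contributes one pivot column: 4 pivot columns.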